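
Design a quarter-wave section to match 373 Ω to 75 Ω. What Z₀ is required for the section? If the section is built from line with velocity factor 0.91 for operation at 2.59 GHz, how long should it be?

Z_qwt ≈ 167 Ω; length ≈ 2.64 cm

Z_qwt = √(Z_0·R_L) = √(75 × 373) = √27980
λ = 0.91·c/f = 0.105 m, so l = λ/4 = 0.0264 m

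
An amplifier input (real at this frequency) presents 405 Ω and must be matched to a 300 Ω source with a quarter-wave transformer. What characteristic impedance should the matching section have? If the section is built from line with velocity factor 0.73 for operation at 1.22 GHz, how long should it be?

Z_qwt ≈ 349 Ω; length ≈ 4.49 cm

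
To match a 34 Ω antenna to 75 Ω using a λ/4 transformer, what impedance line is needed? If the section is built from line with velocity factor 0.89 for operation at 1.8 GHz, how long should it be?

Z_qwt ≈ 50.5 Ω; length ≈ 3.71 cm

Z_qwt = √(Z_0·R_L) = √(75 × 34) = √2550
λ = 0.89·c/f = 0.148 m, so l = λ/4 = 0.0371 m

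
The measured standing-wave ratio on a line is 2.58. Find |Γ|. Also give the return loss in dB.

|Γ| ≈ 0.441; return loss ≈ 7.1 dB

|Γ| = (S − 1)/(S + 1) = (2.58 − 1)/(2.58 + 1) = 1.58/3.58
RL = −20·log₁₀|Γ| = −20·log₁₀(0.441)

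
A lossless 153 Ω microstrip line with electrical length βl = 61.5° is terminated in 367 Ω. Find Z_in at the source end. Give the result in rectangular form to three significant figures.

tan(βl) = tan(61.5°) = 1.84
Z_in = Z_0·(Z_L + jZ_0·tanβl)/(Z_0 + jZ_L·tanβl)
     = 153·(367 + j282)/(153 + j676)

Z_in ≈ 78.6 − j65.3 Ω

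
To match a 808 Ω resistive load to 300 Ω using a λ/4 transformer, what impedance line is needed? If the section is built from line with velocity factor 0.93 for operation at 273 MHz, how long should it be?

Z_qwt ≈ 492 Ω; length ≈ 25.5 cm

Z_qwt = √(Z_0·R_L) = √(300 × 808) = √242400
λ = 0.93·c/f = 1.02 m, so l = λ/4 = 0.255 m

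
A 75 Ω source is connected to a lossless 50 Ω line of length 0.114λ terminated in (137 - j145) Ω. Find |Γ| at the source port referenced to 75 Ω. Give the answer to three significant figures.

|Γ| ≈ 0.753

βl = 2π × 0.114 = 41°
tan(βl) = 0.871
Z_in = Z_0·(Z_L + jZ_0·tanβl)/(Z_0 + jZ_L·tanβl) = 13.3 − j37.8 Ω
Γ_s = (Z_in − Z_s)/(Z_in + Z_s) = (-61.7 − j37.8)/(88.3 − j37.8), |Γ_s| = 0.753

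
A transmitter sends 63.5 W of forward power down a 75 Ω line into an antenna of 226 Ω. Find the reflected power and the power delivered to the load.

Γ = (226 − 75)/(226 + 75) = 0.502
|Γ|² = 0.252
P_refl = |Γ|²·P_inc = 16 W, P_del = (1 − |Γ|²)·P_inc = 47.5 W

P_reflected ≈ 16 W; P_delivered ≈ 47.5 W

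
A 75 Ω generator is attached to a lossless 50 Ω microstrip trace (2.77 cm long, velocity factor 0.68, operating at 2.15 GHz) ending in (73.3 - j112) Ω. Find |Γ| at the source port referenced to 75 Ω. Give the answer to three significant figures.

λ = v/f = 0.68·c / 2.15 GHz = 0.0949 m
βl = 2π·l/λ = 2π × 0.292 = 105°
tan(βl) = -3.71
Z_in = Z_0·(Z_L + jZ_0·tanβl)/(Z_0 + jZ_L·tanβl) = 13 + j31 Ω
Γ_s = (Z_in − Z_s)/(Z_in + Z_s) = (-62 + j31)/(88 + j31), |Γ_s| = 0.742

|Γ| ≈ 0.742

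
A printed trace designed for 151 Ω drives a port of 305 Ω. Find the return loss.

RL ≈ 9.43 dB

Γ = (305 − 151)/(305 + 151) = 0.338
RL = −20·log₁₀|Γ| = −20·log₁₀(0.338)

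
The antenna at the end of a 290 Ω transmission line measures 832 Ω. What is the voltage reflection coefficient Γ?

Γ = 0.483

Γ = (Z_L − Z_0)/(Z_L + Z_0) = (832 − 290)/(832 + 290) = 542/1122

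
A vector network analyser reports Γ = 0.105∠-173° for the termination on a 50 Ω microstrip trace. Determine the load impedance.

Z_L = Z_0·(1 + Γ)/(1 − Γ) = 50·(0.896 − j0.0128)/(1.1 + j0.0128)

Z_L ≈ 40.5 − j1.05 Ω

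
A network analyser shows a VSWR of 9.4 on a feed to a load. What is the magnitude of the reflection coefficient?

|Γ| = (S − 1)/(S + 1) = (9.4 − 1)/(9.4 + 1) = 8.4/10.4

|Γ| ≈ 0.808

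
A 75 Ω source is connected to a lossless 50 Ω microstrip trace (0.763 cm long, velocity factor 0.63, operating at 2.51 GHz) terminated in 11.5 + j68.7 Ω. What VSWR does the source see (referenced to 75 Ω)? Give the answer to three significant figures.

VSWR ≈ 8.47

λ = v/f = 0.63·c / 2.51 GHz = 0.0753 m
βl = 2π·l/λ = 2π × 0.101 = 36.5°
tan(βl) = 0.739
Z_in = Z_0·(Z_L + jZ_0·tanβl)/(Z_0 + jZ_L·tanβl) = 610 − j125 Ω
Γ_s = (Z_in − Z_s)/(Z_in + Z_s) = (535 − j125)/(685 − j125), |Γ_s| = 0.789
VSWR = (1 + |Γ_s|)/(1 − |Γ_s|)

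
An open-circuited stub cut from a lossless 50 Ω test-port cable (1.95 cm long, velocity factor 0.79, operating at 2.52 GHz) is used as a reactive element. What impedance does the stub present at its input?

Z_in ≈ −j13.7 Ω

λ = v/f = 0.79·c / 2.52 GHz = 0.094 m
βl = 2π·l/λ = 2π × 0.207 = 74.6°
tan(βl) = 3.64
For an open-circuited stub, Z_in = −jZ_0·cot(βl) = −jZ_0/tan(βl)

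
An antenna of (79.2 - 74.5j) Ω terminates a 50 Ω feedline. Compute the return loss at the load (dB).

Γ = (29.2 − j74.5)/(129.2 − j74.5), |Γ| = 0.537
RL = −20·log₁₀|Γ| = −20·log₁₀(0.537)

RL ≈ 5.41 dB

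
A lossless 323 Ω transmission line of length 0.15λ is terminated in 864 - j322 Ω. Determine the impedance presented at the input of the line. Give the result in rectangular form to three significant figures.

βl = 2π × 0.15 = 54°
tan(βl) = tan(54°) = 1.38
Z_in = Z_0·(Z_L + jZ_0·tanβl)/(Z_0 + jZ_L·tanβl)
     = 323·(864 + j123)/(766 + j1190)

Z_in ≈ 130 − j151 Ω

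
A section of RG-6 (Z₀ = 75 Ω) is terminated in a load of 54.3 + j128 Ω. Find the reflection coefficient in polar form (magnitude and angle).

Γ = (Z_L − Z_0)/(Z_L + Z_0) = (-20.7 + j128)/(129.3 + j128)
|Γ| = 130/182 = 0.713

Γ ≈ 0.713 ∠ 54.5°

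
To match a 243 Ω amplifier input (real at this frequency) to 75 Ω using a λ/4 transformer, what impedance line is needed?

Z_qwt ≈ 135 Ω

Z_qwt = √(Z_0·R_L) = √(75 × 243) = √18220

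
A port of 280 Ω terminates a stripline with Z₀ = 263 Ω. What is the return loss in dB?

RL ≈ 30.1 dB

Γ = (280 − 263)/(280 + 263) = 0.0313
RL = −20·log₁₀|Γ| = −20·log₁₀(0.0313)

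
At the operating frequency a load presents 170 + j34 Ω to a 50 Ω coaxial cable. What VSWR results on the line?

VSWR ≈ 3.55

Γ = (Z_L − Z_0)/(Z_L + Z_0) = (120 + j34)/(220 + j34)
|Γ| = 125/223 = 0.56
VSWR = (1 + |Γ|)/(1 − |Γ|) = 1.56/0.44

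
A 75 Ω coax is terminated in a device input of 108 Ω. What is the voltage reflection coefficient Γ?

Γ = 0.18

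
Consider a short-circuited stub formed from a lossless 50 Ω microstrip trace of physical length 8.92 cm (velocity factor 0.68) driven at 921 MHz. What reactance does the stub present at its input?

λ = v/f = 0.68·c / 921 MHz = 0.221 m
βl = 2π·l/λ = 2π × 0.403 = 145°
tan(βl) = -0.701
For a short-circuited stub, Z_in = jZ_0·tan(βl)

X_in ≈ -35 Ω (capacitive)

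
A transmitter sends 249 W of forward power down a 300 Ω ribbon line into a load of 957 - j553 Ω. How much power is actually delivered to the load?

P_delivered ≈ 152 W

|Γ| = |(657 − j553)/(1257 − j553)| = 0.625
|Γ|² = 0.391
P_refl = |Γ|²·P_inc = 97.4 W, P_del = (1 − |Γ|²)·P_inc = 152 W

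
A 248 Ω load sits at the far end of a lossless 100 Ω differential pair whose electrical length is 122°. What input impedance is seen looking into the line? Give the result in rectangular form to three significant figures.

Z_in ≈ 52.7 + j49.2 Ω

tan(βl) = tan(122°) = -1.6
Z_in = Z_0·(Z_L + jZ_0·tanβl)/(Z_0 + jZ_L·tanβl)
     = 100·(248 − j160)/(100 − j397)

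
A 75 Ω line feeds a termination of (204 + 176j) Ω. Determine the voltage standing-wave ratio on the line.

Γ = (Z_L − Z_0)/(Z_L + Z_0) = (129 + j176)/(279 + j176)
|Γ| = 218/330 = 0.662
VSWR = (1 + |Γ|)/(1 − |Γ|) = 1.66/0.338

VSWR ≈ 4.91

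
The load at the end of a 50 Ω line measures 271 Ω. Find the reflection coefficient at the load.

Γ = 0.688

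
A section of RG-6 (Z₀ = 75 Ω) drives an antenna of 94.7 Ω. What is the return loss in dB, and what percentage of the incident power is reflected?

Γ = (94.7 − 75)/(94.7 + 75) = 0.116
RL = −20·log₁₀(0.116) = 18.7 dB
P_refl/P_inc = |Γ|² = 0.0135

RL ≈ 18.7 dB; 1.35% of incident power reflected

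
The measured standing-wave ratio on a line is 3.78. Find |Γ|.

|Γ| = (S − 1)/(S + 1) = (3.78 − 1)/(3.78 + 1) = 2.78/4.78

|Γ| ≈ 0.582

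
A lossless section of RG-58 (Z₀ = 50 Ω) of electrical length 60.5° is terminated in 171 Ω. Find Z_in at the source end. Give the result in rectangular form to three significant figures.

Z_in ≈ 18.8 − j25.2 Ω

tan(βl) = tan(60.5°) = 1.77
Z_in = Z_0·(Z_L + jZ_0·tanβl)/(Z_0 + jZ_L·tanβl)
     = 50·(171 + j88.4)/(50 + j302)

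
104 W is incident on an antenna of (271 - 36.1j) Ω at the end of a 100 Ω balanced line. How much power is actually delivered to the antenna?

P_delivered ≈ 81.1 W

|Γ| = |(171 − j36.1)/(371 − j36.1)| = 0.469
|Γ|² = 0.22
P_refl = |Γ|²·P_inc = 22.9 W, P_del = (1 − |Γ|²)·P_inc = 81.1 W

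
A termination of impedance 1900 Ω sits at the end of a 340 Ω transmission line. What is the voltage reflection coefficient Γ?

Γ = (Z_L − Z_0)/(Z_L + Z_0) = (1900 − 340)/(1900 + 340) = 1560/2240

Γ = 0.696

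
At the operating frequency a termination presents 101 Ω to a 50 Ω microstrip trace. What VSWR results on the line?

Γ = (101 − 50)/(101 + 50) = 0.338
VSWR = (1 + 0.338)/(1 − 0.338)

VSWR ≈ 2.02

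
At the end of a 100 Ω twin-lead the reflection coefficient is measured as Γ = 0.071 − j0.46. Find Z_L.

Z_L = Z_0·(1 + Γ)/(1 − Γ) = 100·(1.07 − j0.46)/(0.929 + j0.46)

Z_L ≈ 72.9 − j85.6 Ω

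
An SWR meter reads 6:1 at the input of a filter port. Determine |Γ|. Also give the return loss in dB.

|Γ| = (S − 1)/(S + 1) = (6 − 1)/(6 + 1) = 5/7
RL = −20·log₁₀|Γ| = −20·log₁₀(0.714)

|Γ| ≈ 0.714; return loss ≈ 2.92 dB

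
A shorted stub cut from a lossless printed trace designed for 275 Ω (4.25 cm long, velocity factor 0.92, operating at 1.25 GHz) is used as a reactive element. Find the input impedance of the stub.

λ = v/f = 0.92·c / 1.25 GHz = 0.221 m
βl = 2π·l/λ = 2π × 0.192 = 69.3°
tan(βl) = 2.65
For a shorted stub, Z_in = jZ_0·tan(βl)

Z_in ≈ +j728 Ω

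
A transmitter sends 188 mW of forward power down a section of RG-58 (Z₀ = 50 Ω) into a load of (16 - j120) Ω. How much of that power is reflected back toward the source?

|Γ| = |(-34 − j120)/(66 − j120)| = 0.911
|Γ|² = 0.829
P_refl = |Γ|²·P_inc = 156 mW, P_del = (1 − |Γ|²)·P_inc = 32.1 mW

P_reflected ≈ 156 mW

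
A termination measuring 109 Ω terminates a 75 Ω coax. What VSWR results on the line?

VSWR ≈ 1.45

Γ = (109 − 75)/(109 + 75) = 0.185
VSWR = (1 + 0.185)/(1 − 0.185)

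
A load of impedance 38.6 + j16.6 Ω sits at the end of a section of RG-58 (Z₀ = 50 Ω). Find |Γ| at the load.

|Γ| ≈ 0.223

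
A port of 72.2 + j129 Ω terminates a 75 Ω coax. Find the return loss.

RL ≈ 3.62 dB

Γ = (-2.8 + j129)/(147.2 + j129), |Γ| = 0.659
RL = −20·log₁₀|Γ| = −20·log₁₀(0.659)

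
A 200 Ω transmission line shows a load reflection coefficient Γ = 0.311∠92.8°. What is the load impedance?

Z_L ≈ 160 + j110 Ω

Z_L = Z_0·(1 + Γ)/(1 − Γ) = 200·(0.985 + j0.311)/(1.02 − j0.311)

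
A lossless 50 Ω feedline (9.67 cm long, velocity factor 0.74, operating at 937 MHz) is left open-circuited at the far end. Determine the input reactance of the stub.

X_in ≈ 76.8 Ω (inductive)

λ = v/f = 0.74·c / 937 MHz = 0.237 m
βl = 2π·l/λ = 2π × 0.408 = 147°
tan(βl) = -0.651
For an open-circuited stub, Z_in = −jZ_0·cot(βl) = −jZ_0/tan(βl)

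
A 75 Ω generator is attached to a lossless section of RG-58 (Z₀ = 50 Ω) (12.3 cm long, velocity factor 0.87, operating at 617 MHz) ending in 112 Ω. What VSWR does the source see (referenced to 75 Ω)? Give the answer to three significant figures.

VSWR ≈ 3.25

λ = v/f = 0.87·c / 617 MHz = 0.423 m
βl = 2π·l/λ = 2π × 0.291 = 105°
tan(βl) = -3.82
Z_in = Z_0·(Z_L + jZ_0·tanβl)/(Z_0 + jZ_L·tanβl) = 23.5 + j10.3 Ω
Γ_s = (Z_in − Z_s)/(Z_in + Z_s) = (-51.5 + j10.3)/(98.5 + j10.3), |Γ_s| = 0.53
VSWR = (1 + |Γ_s|)/(1 − |Γ_s|)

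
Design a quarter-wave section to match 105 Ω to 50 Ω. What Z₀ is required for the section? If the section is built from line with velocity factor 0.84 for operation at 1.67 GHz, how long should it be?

Z_qwt = √(Z_0·R_L) = √(50 × 105) = √5250
λ = 0.84·c/f = 0.151 m, so l = λ/4 = 0.0377 m

Z_qwt ≈ 72.5 Ω; length ≈ 3.77 cm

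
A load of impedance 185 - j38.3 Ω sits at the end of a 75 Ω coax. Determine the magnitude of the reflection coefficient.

|Γ| ≈ 0.443

Γ = (Z_L − Z_0)/(Z_L + Z_0) = (110 − j38.3)/(260 − j38.3)
|Γ| = 116/263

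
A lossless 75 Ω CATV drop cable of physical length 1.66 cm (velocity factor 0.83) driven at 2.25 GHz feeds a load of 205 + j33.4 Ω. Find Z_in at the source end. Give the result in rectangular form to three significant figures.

Z_in ≈ 41.5 − j50.2 Ω

λ = v/f = 0.83·c / 2.25 GHz = 0.111 m
βl = 2π·l/λ = 2π × 0.15 = 54°
tan(βl) = tan(54°) = 1.38
Z_in = Z_0·(Z_L + jZ_0·tanβl)/(Z_0 + jZ_L·tanβl)
     = 75·(205 + j137)/(29 + j282)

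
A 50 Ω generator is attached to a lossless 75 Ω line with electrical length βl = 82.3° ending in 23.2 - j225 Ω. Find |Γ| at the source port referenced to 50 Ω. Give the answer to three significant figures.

|Γ| ≈ 0.915

tan(βl) = 7.4
Z_in = Z_0·(Z_L + jZ_0·tanβl)/(Z_0 + jZ_L·tanβl) = 2.38 + j14 Ω
Γ_s = (Z_in − Z_s)/(Z_in + Z_s) = (-47.6 + j14)/(52.4 + j14), |Γ_s| = 0.915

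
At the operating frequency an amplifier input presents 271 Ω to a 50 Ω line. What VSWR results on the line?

For a purely resistive load, VSWR = R_L/Z_0 or Z_0/R_L (whichever > 1) = 271/50

VSWR ≈ 5.42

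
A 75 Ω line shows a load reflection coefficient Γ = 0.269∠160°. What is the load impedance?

Z_L = Z_0·(1 + Γ)/(1 − Γ) = 75·(0.747 + j0.092)/(1.25 − j0.092)

Z_L ≈ 44.1 + j8.75 Ω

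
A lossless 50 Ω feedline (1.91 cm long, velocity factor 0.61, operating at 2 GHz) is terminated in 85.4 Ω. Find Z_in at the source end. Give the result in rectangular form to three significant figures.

λ = v/f = 0.61·c / 2 GHz = 0.0915 m
βl = 2π·l/λ = 2π × 0.209 = 75.1°
tan(βl) = tan(75.1°) = 3.77
Z_in = Z_0·(Z_L + jZ_0·tanβl)/(Z_0 + jZ_L·tanβl)
     = 50·(85.4 + j189)/(50 + j322)

Z_in ≈ 30.6 − j8.51 Ω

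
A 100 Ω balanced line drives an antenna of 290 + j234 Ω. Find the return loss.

RL ≈ 3.57 dB

Γ = (190 + j234)/(390 + j234), |Γ| = 0.663
RL = −20·log₁₀|Γ| = −20·log₁₀(0.663)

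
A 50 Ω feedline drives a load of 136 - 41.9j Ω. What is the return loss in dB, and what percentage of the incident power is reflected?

RL ≈ 5.99 dB; 25.2% of incident power reflected

Γ = (86 − j41.9)/(186 − j41.9), |Γ| = 0.502
RL = −20·log₁₀(0.502) = 5.99 dB
P_refl/P_inc = |Γ|² = 0.252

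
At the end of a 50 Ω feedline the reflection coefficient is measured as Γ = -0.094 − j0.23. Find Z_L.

Z_L ≈ 37.5 − j18.4 Ω

Z_L = Z_0·(1 + Γ)/(1 − Γ) = 50·(0.906 − j0.23)/(1.09 + j0.23)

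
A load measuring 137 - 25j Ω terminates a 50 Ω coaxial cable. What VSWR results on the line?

Γ = (Z_L − Z_0)/(Z_L + Z_0) = (87 − j25)/(187 − j25)
|Γ| = 90.5/189 = 0.48
VSWR = (1 + |Γ|)/(1 − |Γ|) = 1.48/0.52

VSWR ≈ 2.84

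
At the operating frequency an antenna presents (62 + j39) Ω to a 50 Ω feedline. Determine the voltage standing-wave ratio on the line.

VSWR ≈ 2.05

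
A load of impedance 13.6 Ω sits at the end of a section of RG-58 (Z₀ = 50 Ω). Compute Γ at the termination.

Γ = (Z_L − Z_0)/(Z_L + Z_0) = (13.6 − 50)/(13.6 + 50) = -36.4/63.6

Γ = -0.572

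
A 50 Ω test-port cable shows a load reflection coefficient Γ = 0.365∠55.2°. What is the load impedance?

Z_L ≈ 60.5 + j41.8 Ω

Z_L = Z_0·(1 + Γ)/(1 − Γ) = 50·(1.21 + j0.3)/(0.792 − j0.3)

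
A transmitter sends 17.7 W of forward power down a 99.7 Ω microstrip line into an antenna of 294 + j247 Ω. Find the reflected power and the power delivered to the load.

|Γ| = |(194.3 + j247)/(393.7 + j247)| = 0.676
|Γ|² = 0.457
P_refl = |Γ|²·P_inc = 8.09 W, P_del = (1 − |Γ|²)·P_inc = 9.61 W

P_reflected ≈ 8.09 W; P_delivered ≈ 9.61 W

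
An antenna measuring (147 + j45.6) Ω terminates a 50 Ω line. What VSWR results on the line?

Γ = (Z_L − Z_0)/(Z_L + Z_0) = (97 + j45.6)/(197 + j45.6)
|Γ| = 107/202 = 0.53
VSWR = (1 + |Γ|)/(1 − |Γ|) = 1.53/0.47

VSWR ≈ 3.26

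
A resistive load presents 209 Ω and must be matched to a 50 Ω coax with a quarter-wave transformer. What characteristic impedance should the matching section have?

Z_qwt ≈ 102 Ω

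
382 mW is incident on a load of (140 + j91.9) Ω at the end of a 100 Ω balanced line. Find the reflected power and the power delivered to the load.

P_reflected ≈ 58.1 mW; P_delivered ≈ 324 mW

|Γ| = |(40 + j91.9)/(240 + j91.9)| = 0.39
|Γ|² = 0.152
P_refl = |Γ|²·P_inc = 58.1 mW, P_del = (1 − |Γ|²)·P_inc = 324 mW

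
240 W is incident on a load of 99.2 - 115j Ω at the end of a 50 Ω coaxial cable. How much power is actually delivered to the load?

P_delivered ≈ 134 W

|Γ| = |(49.2 − j115)/(149.2 − j115)| = 0.664
|Γ|² = 0.441
P_refl = |Γ|²·P_inc = 106 W, P_del = (1 − |Γ|²)·P_inc = 134 W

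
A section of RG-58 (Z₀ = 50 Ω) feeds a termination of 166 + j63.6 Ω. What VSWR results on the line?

VSWR ≈ 3.85

Γ = (Z_L − Z_0)/(Z_L + Z_0) = (116 + j63.6)/(216 + j63.6)
|Γ| = 132/225 = 0.588
VSWR = (1 + |Γ|)/(1 − |Γ|) = 1.59/0.412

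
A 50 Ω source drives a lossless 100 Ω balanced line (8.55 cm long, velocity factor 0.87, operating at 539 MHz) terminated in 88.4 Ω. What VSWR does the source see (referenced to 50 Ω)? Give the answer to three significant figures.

λ = v/f = 0.87·c / 539 MHz = 0.484 m
βl = 2π·l/λ = 2π × 0.177 = 63.6°
tan(βl) = 2.01
Z_in = Z_0·(Z_L + jZ_0·tanβl)/(Z_0 + jZ_L·tanβl) = 107 + j10.6 Ω
Γ_s = (Z_in − Z_s)/(Z_in + Z_s) = (57.2 + j10.6)/(157 + j10.6), |Γ_s| = 0.369
VSWR = (1 + |Γ_s|)/(1 − |Γ_s|)

VSWR ≈ 2.17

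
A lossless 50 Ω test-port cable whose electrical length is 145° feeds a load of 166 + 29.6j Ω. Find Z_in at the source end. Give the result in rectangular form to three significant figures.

Z_in ≈ 33.4 + j51.1 Ω

tan(βl) = tan(145°) = -0.7
Z_in = Z_0·(Z_L + jZ_0·tanβl)/(Z_0 + jZ_L·tanβl)
     = 50·(166 − j5.41)/(70.7 − j116)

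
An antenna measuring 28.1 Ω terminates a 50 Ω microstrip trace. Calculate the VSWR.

Γ = (28.1 − 50)/(28.1 + 50) = -0.28
VSWR = (1 + 0.28)/(1 − 0.28)

VSWR ≈ 1.78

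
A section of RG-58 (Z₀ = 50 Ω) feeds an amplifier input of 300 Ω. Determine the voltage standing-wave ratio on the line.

Γ = (300 − 50)/(300 + 50) = 0.714
VSWR = (1 + 0.714)/(1 − 0.714)

VSWR ≈ 6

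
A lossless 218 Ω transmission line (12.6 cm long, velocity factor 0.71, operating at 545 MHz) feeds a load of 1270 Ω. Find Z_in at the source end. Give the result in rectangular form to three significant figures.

λ = v/f = 0.71·c / 545 MHz = 0.391 m
βl = 2π·l/λ = 2π × 0.322 = 116°
tan(βl) = tan(116°) = -2.04
Z_in = Z_0·(Z_L + jZ_0·tanβl)/(Z_0 + jZ_L·tanβl)
     = 218·(1270 − j446)/(218 − j2600)

Z_in ≈ 46 + j103 Ω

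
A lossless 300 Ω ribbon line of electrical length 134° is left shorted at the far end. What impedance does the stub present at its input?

tan(βl) = -1.04
For a shorted stub, Z_in = jZ_0·tan(βl)

Z_in ≈ −j311 Ω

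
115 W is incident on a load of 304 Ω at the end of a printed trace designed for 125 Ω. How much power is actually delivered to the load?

P_delivered ≈ 95 W

Γ = (304 − 125)/(304 + 125) = 0.417
|Γ|² = 0.174
P_refl = |Γ|²·P_inc = 20 W, P_del = (1 − |Γ|²)·P_inc = 95 W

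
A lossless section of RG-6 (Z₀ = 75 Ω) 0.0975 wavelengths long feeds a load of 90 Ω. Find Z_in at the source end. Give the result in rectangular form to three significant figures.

βl = 2π × 0.0975 = 35.1°
tan(βl) = tan(35.1°) = 0.703
Z_in = Z_0·(Z_L + jZ_0·tanβl)/(Z_0 + jZ_L·tanβl)
     = 75·(90 + j52.7)/(75 + j63.3)

Z_in ≈ 78.6 − j13.6 Ω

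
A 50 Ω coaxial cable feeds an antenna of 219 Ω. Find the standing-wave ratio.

VSWR ≈ 4.38

Γ = (219 − 50)/(219 + 50) = 0.628
VSWR = (1 + 0.628)/(1 − 0.628)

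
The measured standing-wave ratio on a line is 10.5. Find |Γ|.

|Γ| = (S − 1)/(S + 1) = (10.5 − 1)/(10.5 + 1) = 9.5/11.5

|Γ| ≈ 0.826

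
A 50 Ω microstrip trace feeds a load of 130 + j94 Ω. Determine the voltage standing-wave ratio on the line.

VSWR ≈ 4.1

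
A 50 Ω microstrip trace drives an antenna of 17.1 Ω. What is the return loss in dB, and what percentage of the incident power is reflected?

Γ = (17.1 − 50)/(17.1 + 50) = -0.49
RL = −20·log₁₀(0.49) = 6.19 dB
P_refl/P_inc = |Γ|² = 0.24

RL ≈ 6.19 dB; 24% of incident power reflected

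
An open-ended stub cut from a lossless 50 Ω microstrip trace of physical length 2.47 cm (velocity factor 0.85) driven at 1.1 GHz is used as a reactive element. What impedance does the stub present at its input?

λ = v/f = 0.85·c / 1.1 GHz = 0.232 m
βl = 2π·l/λ = 2π × 0.107 = 38.4°
tan(βl) = 0.791
For an open-ended stub, Z_in = −jZ_0·cot(βl) = −jZ_0/tan(βl)

Z_in ≈ −j63.2 Ω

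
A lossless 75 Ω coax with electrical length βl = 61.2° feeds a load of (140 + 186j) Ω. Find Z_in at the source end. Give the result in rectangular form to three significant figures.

tan(βl) = tan(61.2°) = 1.82
Z_in = Z_0·(Z_L + jZ_0·tanβl)/(Z_0 + jZ_L·tanβl)
     = 75·(140 + j322)/(-263 + j255)

Z_in ≈ 25.3 − j67.4 Ω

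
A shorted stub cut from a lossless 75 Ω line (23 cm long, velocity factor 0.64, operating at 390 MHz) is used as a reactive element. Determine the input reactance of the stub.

λ = v/f = 0.64·c / 390 MHz = 0.492 m
βl = 2π·l/λ = 2π × 0.467 = 168°
tan(βl) = -0.209
For a shorted stub, Z_in = jZ_0·tan(βl)

X_in ≈ -15.7 Ω (capacitive)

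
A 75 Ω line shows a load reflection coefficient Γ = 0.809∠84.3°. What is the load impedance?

Z_L = Z_0·(1 + Γ)/(1 − Γ) = 75·(1.08 + j0.805)/(0.92 − j0.805)

Z_L ≈ 17.3 + j80.8 Ω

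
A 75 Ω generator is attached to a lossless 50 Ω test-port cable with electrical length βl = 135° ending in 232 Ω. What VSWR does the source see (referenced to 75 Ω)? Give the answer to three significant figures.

tan(βl) = -1
Z_in = Z_0·(Z_L + jZ_0·tanβl)/(Z_0 + jZ_L·tanβl) = 20.6 + j45.6 Ω
Γ_s = (Z_in − Z_s)/(Z_in + Z_s) = (-54.4 + j45.6)/(95.6 + j45.6), |Γ_s| = 0.67
VSWR = (1 + |Γ_s|)/(1 − |Γ_s|)

VSWR ≈ 5.06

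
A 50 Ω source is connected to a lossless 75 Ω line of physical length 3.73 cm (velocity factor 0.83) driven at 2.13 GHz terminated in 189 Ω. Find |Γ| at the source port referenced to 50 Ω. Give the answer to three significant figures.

λ = v/f = 0.83·c / 2.13 GHz = 0.117 m
βl = 2π·l/λ = 2π × 0.319 = 115°
tan(βl) = -2.16
Z_in = Z_0·(Z_L + jZ_0·tanβl)/(Z_0 + jZ_L·tanβl) = 35 + j28.3 Ω
Γ_s = (Z_in − Z_s)/(Z_in + Z_s) = (-15 + j28.3)/(85 + j28.3), |Γ_s| = 0.358

|Γ| ≈ 0.358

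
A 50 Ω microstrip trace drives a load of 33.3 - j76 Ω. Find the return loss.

RL ≈ 3.22 dB

Γ = (-16.7 − j76)/(83.3 − j76), |Γ| = 0.69
RL = −20·log₁₀|Γ| = −20·log₁₀(0.69)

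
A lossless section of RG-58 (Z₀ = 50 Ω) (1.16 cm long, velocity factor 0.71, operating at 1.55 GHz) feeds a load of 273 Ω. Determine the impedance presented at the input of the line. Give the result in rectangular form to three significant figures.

Z_in ≈ 32.6 − j75.1 Ω

λ = v/f = 0.71·c / 1.55 GHz = 0.137 m
βl = 2π·l/λ = 2π × 0.0844 = 30.4°
tan(βl) = tan(30.4°) = 0.586
Z_in = Z_0·(Z_L + jZ_0·tanβl)/(Z_0 + jZ_L·tanβl)
     = 50·(273 + j29.3)/(50 + j160)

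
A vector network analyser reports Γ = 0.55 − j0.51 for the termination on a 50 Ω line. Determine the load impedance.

Z_L = Z_0·(1 + Γ)/(1 − Γ) = 50·(1.55 − j0.51)/(0.45 + j0.51)

Z_L ≈ 47.3 − j110 Ω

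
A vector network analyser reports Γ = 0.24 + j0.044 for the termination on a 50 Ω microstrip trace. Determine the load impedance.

Z_L ≈ 81.1 + j7.59 Ω

Z_L = Z_0·(1 + Γ)/(1 − Γ) = 50·(1.24 + j0.044)/(0.76 − j0.044)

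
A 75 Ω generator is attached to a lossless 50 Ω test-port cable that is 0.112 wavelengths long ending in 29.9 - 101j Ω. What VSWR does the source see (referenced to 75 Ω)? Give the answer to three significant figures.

VSWR ≈ 12.2

βl = 2π × 0.112 = 40.3°
tan(βl) = 0.849
Z_in = Z_0·(Z_L + jZ_0·tanβl)/(Z_0 + jZ_L·tanβl) = 6.75 − j22.8 Ω
Γ_s = (Z_in − Z_s)/(Z_in + Z_s) = (-68.3 − j22.8)/(81.7 − j22.8), |Γ_s| = 0.848
VSWR = (1 + |Γ_s|)/(1 − |Γ_s|)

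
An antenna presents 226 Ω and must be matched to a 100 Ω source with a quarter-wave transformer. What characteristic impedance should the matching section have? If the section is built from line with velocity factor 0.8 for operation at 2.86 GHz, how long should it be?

Z_qwt ≈ 150 Ω; length ≈ 2.1 cm

Z_qwt = √(Z_0·R_L) = √(100 × 226) = √22600
λ = 0.8·c/f = 0.0839 m, so l = λ/4 = 0.021 m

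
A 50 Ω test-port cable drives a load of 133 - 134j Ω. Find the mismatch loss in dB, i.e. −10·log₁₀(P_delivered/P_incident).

mismatch loss ≈ 2.86 dB

Γ = (83 − j134)/(183 − j134), |Γ| = 0.695
|Γ|² = 0.483, so P_del/P_inc = 1 − |Γ|² = 0.517
ML = −10·log₁₀(1 − |Γ|²)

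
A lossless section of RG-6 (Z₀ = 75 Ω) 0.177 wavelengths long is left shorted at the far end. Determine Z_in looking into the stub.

Z_in ≈ +j152 Ω

βl = 2π × 0.177 = 63.7°
tan(βl) = 2.03
For a shorted stub, Z_in = jZ_0·tan(βl)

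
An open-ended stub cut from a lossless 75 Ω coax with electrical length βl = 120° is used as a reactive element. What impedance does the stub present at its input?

Z_in ≈ +j43.3 Ω

tan(βl) = -1.73
For an open-ended stub, Z_in = −jZ_0·cot(βl) = −jZ_0/tan(βl)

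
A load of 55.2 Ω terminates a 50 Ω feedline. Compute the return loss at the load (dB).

Γ = (55.2 − 50)/(55.2 + 50) = 0.0494
RL = −20·log₁₀|Γ| = −20·log₁₀(0.0494)

RL ≈ 26.1 dB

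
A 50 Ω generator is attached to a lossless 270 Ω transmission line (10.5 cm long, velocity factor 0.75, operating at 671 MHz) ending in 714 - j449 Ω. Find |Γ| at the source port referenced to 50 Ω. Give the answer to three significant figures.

|Γ| ≈ 0.765

λ = v/f = 0.75·c / 671 MHz = 0.335 m
βl = 2π·l/λ = 2π × 0.313 = 113°
tan(βl) = -2.39
Z_in = Z_0·(Z_L + jZ_0·tanβl)/(Z_0 + jZ_L·tanβl) = 98.3 + j159 Ω
Γ_s = (Z_in − Z_s)/(Z_in + Z_s) = (48.3 + j159)/(148 + j159), |Γ_s| = 0.765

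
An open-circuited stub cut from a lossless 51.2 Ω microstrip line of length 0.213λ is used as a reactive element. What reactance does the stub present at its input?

βl = 2π × 0.213 = 76.7°
tan(βl) = 4.22
For an open-circuited stub, Z_in = −jZ_0·cot(βl) = −jZ_0/tan(βl)

X_in ≈ -12.1 Ω (capacitive)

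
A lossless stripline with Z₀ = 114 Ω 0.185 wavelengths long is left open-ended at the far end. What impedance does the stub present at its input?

βl = 2π × 0.185 = 66.6°
tan(βl) = 2.31
For an open-ended stub, Z_in = −jZ_0·cot(βl) = −jZ_0/tan(βl)

Z_in ≈ −j49.3 Ω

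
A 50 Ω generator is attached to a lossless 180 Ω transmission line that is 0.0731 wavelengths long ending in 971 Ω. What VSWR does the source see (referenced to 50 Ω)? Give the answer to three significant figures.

VSWR ≈ 16

βl = 2π × 0.0731 = 26.3°
tan(βl) = 0.495
Z_in = Z_0·(Z_L + jZ_0·tanβl)/(Z_0 + jZ_L·tanβl) = 149 − j308 Ω
Γ_s = (Z_in − Z_s)/(Z_in + Z_s) = (98.9 − j308)/(199 − j308), |Γ_s| = 0.882
VSWR = (1 + |Γ_s|)/(1 − |Γ_s|)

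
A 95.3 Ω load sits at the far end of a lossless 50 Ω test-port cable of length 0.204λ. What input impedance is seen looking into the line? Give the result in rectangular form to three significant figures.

βl = 2π × 0.204 = 73.4°
tan(βl) = tan(73.4°) = 3.36
Z_in = Z_0·(Z_L + jZ_0·tanβl)/(Z_0 + jZ_L·tanβl)
     = 50·(95.3 + j168)/(50 + j320)

Z_in ≈ 27.9 − j10.5 Ω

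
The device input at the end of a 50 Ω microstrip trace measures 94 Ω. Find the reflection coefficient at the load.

Γ = 0.306

Γ = (Z_L − Z_0)/(Z_L + Z_0) = (94 − 50)/(94 + 50) = 44/144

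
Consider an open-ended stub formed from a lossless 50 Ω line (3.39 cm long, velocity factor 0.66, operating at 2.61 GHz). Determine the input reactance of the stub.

X_in ≈ 144 Ω (inductive)

λ = v/f = 0.66·c / 2.61 GHz = 0.0759 m
βl = 2π·l/λ = 2π × 0.447 = 161°
tan(βl) = -0.347
For an open-ended stub, Z_in = −jZ_0·cot(βl) = −jZ_0/tan(βl)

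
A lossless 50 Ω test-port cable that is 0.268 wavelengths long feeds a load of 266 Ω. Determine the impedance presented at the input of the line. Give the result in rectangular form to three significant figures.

βl = 2π × 0.268 = 96.5°
tan(βl) = tan(96.5°) = -8.8
Z_in = Z_0·(Z_L + jZ_0·tanβl)/(Z_0 + jZ_L·tanβl)
     = 50·(266 − j440)/(50 − j2340)

Z_in ≈ 9.52 + j5.48 Ω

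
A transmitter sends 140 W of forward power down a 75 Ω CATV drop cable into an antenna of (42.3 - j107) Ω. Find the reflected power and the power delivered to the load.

|Γ| = |(-32.7 − j107)/(117.3 − j107)| = 0.705
|Γ|² = 0.497
P_refl = |Γ|²·P_inc = 69.5 W, P_del = (1 − |Γ|²)·P_inc = 70.5 W

P_reflected ≈ 69.5 W; P_delivered ≈ 70.5 W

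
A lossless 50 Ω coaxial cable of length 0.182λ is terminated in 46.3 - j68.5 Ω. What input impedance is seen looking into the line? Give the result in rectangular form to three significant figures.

Z_in ≈ 13.3 + j3.54 Ω

βl = 2π × 0.182 = 65.5°
tan(βl) = tan(65.5°) = 2.2
Z_in = Z_0·(Z_L + jZ_0·tanβl)/(Z_0 + jZ_L·tanβl)
     = 50·(46.3 + j41.3)/(200 + j102)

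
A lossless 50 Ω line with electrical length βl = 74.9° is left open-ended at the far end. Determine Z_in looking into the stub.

tan(βl) = 3.71
For an open-ended stub, Z_in = −jZ_0·cot(βl) = −jZ_0/tan(βl)

Z_in ≈ −j13.5 Ω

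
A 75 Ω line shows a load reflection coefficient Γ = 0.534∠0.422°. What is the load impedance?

Z_L = Z_0·(1 + Γ)/(1 − Γ) = 75·(1.53 + j0.00393)/(0.466 − j0.00393)

Z_L ≈ 247 + j2.72 Ω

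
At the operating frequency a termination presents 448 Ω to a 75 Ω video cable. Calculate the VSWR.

For a purely resistive load, VSWR = R_L/Z_0 or Z_0/R_L (whichever > 1) = 448/75

VSWR ≈ 5.97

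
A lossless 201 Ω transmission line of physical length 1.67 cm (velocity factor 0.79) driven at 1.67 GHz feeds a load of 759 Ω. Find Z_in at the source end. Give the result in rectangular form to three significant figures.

Z_in ≈ 108 − j189 Ω

λ = v/f = 0.79·c / 1.67 GHz = 0.142 m
βl = 2π·l/λ = 2π × 0.118 = 42.4°
tan(βl) = tan(42.4°) = 0.912
Z_in = Z_0·(Z_L + jZ_0·tanβl)/(Z_0 + jZ_L·tanβl)
     = 201·(759 + j183)/(201 + j692)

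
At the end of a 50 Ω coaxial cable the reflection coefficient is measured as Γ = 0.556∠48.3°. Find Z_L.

Z_L = Z_0·(1 + Γ)/(1 − Γ) = 50·(1.37 + j0.415)/(0.63 − j0.415)

Z_L ≈ 60.7 + j72.9 Ω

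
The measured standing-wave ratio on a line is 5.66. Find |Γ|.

|Γ| ≈ 0.7

|Γ| = (S − 1)/(S + 1) = (5.66 − 1)/(5.66 + 1) = 4.66/6.66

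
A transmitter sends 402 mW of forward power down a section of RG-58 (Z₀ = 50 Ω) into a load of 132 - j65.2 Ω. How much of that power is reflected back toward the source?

|Γ| = |(82 − j65.2)/(182 − j65.2)| = 0.542
|Γ|² = 0.294
P_refl = |Γ|²·P_inc = 118 mW, P_del = (1 − |Γ|²)·P_inc = 284 mW

P_reflected ≈ 118 mW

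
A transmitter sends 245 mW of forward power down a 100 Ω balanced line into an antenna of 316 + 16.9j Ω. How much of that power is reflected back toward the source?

P_reflected ≈ 66.3 mW

|Γ| = |(216 + j16.9)/(416 + j16.9)| = 0.52
|Γ|² = 0.271
P_refl = |Γ|²·P_inc = 66.3 mW, P_del = (1 − |Γ|²)·P_inc = 179 mW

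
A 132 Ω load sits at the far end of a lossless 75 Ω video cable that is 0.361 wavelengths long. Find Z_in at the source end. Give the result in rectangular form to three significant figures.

Z_in ≈ 59.1 + j34.7 Ω

βl = 2π × 0.361 = 130°
tan(βl) = tan(130°) = -1.19
Z_in = Z_0·(Z_L + jZ_0·tanβl)/(Z_0 + jZ_L·tanβl)
     = 75·(132 − j89.5)/(75 − j158)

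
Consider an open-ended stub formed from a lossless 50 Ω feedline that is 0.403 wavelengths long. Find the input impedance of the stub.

Z_in ≈ +j71.6 Ω

βl = 2π × 0.403 = 145°
tan(βl) = -0.698
For an open-ended stub, Z_in = −jZ_0·cot(βl) = −jZ_0/tan(βl)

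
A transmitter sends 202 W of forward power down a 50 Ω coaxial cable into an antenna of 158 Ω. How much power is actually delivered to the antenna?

P_delivered ≈ 148 W

Γ = (158 − 50)/(158 + 50) = 0.519
|Γ|² = 0.27
P_refl = |Γ|²·P_inc = 54.5 W, P_del = (1 − |Γ|²)·P_inc = 148 W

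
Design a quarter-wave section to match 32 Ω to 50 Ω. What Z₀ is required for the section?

Z_qwt ≈ 40 Ω

Z_qwt = √(Z_0·R_L) = √(50 × 32) = √1600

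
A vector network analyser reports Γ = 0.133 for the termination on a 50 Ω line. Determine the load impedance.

Z_L ≈ 65.3 Ω

Z_L = Z_0·(1 + Γ)/(1 − Γ) = 50·(1.13)/(0.867)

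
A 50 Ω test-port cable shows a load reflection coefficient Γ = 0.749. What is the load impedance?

Z_L = Z_0·(1 + Γ)/(1 − Γ) = 50·(1.75)/(0.251)

Z_L ≈ 348 Ω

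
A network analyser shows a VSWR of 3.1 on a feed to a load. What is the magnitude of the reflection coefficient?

|Γ| ≈ 0.512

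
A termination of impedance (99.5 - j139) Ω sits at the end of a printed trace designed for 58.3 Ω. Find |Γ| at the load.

Γ = (Z_L − Z_0)/(Z_L + Z_0) = (41.2 − j139)/(157.8 − j139)
|Γ| = 145/210

|Γ| ≈ 0.689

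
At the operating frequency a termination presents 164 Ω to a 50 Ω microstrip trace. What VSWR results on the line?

VSWR ≈ 3.28

Γ = (164 − 50)/(164 + 50) = 0.533
VSWR = (1 + 0.533)/(1 − 0.533)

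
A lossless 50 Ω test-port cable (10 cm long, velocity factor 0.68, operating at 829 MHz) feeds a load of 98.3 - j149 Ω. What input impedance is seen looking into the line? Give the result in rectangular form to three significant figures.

Z_in ≈ 52.7 + j115 Ω

λ = v/f = 0.68·c / 829 MHz = 0.246 m
βl = 2π·l/λ = 2π × 0.406 = 146°
tan(βl) = tan(146°) = -0.667
Z_in = Z_0·(Z_L + jZ_0·tanβl)/(Z_0 + jZ_L·tanβl)
     = 50·(98.3 − j182)/(-49.4 − j65.6)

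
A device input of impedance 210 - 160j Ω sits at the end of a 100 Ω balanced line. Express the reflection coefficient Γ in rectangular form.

Γ = (Z_L − Z_0)/(Z_L + Z_0) = (110 − j160)/(310 − j160)

Γ ≈ 0.491 − j0.263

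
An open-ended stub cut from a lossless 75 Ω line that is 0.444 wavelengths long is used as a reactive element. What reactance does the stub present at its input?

βl = 2π × 0.444 = 160°
tan(βl) = -0.367
For an open-ended stub, Z_in = −jZ_0·cot(βl) = −jZ_0/tan(βl)

X_in ≈ 204 Ω (inductive)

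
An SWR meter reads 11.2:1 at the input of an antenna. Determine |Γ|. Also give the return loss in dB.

|Γ| ≈ 0.836; return loss ≈ 1.56 dB

|Γ| = (S − 1)/(S + 1) = (11.2 − 1)/(11.2 + 1) = 10.2/12.2
RL = −20·log₁₀|Γ| = −20·log₁₀(0.836)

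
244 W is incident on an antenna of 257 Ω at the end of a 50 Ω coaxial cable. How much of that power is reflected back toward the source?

Γ = (257 − 50)/(257 + 50) = 0.674
|Γ|² = 0.455
P_refl = |Γ|²·P_inc = 111 W, P_del = (1 − |Γ|²)·P_inc = 133 W

P_reflected ≈ 111 W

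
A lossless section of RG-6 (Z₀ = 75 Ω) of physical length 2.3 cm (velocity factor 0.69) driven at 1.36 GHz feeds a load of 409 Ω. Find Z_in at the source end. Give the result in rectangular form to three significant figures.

Z_in ≈ 20.4 − j51 Ω

λ = v/f = 0.69·c / 1.36 GHz = 0.152 m
βl = 2π·l/λ = 2π × 0.151 = 54.4°
tan(βl) = tan(54.4°) = 1.4
Z_in = Z_0·(Z_L + jZ_0·tanβl)/(Z_0 + jZ_L·tanβl)
     = 75·(409 + j105)/(75 + j571)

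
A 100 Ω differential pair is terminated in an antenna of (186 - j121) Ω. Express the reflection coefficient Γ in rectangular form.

Γ ≈ 0.407 − j0.251

Γ = (Z_L − Z_0)/(Z_L + Z_0) = (86 − j121)/(286 − j121)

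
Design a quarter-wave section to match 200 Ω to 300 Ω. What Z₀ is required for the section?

Z_qwt = √(Z_0·R_L) = √(300 × 200) = √60000

Z_qwt ≈ 245 Ω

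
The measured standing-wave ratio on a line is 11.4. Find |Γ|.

|Γ| = (S − 1)/(S + 1) = (11.4 − 1)/(11.4 + 1) = 10.4/12.4

|Γ| ≈ 0.839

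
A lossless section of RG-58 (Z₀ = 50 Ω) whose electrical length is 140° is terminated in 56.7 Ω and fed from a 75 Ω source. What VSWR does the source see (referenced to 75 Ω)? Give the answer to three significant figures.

tan(βl) = -0.839
Z_in = Z_0·(Z_L + jZ_0·tanβl)/(Z_0 + jZ_L·tanβl) = 50.7 + j6.3 Ω
Γ_s = (Z_in − Z_s)/(Z_in + Z_s) = (-24.3 + j6.3)/(126 + j6.3), |Γ_s| = 0.199
VSWR = (1 + |Γ_s|)/(1 − |Γ_s|)

VSWR ≈ 1.5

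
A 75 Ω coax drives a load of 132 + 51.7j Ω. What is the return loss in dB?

Γ = (57 + j51.7)/(207 + j51.7), |Γ| = 0.361
RL = −20·log₁₀|Γ| = −20·log₁₀(0.361)

RL ≈ 8.86 dB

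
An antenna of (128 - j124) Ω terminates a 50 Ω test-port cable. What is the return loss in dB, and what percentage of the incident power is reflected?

Γ = (78 − j124)/(178 − j124), |Γ| = 0.675
RL = −20·log₁₀(0.675) = 3.41 dB
P_refl/P_inc = |Γ|² = 0.456

RL ≈ 3.41 dB; 45.6% of incident power reflected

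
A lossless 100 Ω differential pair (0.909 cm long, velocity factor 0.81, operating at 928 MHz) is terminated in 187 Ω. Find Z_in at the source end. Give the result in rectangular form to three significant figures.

λ = v/f = 0.81·c / 928 MHz = 0.262 m
βl = 2π·l/λ = 2π × 0.0347 = 12.5°
tan(βl) = tan(12.5°) = 0.222
Z_in = Z_0·(Z_L + jZ_0·tanβl)/(Z_0 + jZ_L·tanβl)
     = 100·(187 + j22.2)/(100 + j41.4)

Z_in ≈ 167 − j47.2 Ω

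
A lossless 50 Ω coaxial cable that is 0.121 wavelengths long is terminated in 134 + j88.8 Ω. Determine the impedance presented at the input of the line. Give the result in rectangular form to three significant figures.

Z_in ≈ 36.6 − j62.5 Ω

βl = 2π × 0.121 = 43.6°
tan(βl) = tan(43.6°) = 0.951
Z_in = Z_0·(Z_L + jZ_0·tanβl)/(Z_0 + jZ_L·tanβl)
     = 50·(134 + j136)/(-34.4 + j127)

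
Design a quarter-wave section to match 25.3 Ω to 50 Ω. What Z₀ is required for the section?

Z_qwt = √(Z_0·R_L) = √(50 × 25.3) = √1265

Z_qwt ≈ 35.6 Ω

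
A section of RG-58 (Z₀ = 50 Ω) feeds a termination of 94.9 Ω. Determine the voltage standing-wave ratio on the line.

VSWR ≈ 1.9

Γ = (94.9 − 50)/(94.9 + 50) = 0.31
VSWR = (1 + 0.31)/(1 − 0.31)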